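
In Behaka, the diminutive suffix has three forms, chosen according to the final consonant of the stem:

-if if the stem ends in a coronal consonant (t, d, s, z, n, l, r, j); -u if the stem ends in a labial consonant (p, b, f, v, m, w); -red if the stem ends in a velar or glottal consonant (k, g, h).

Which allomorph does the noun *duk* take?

-red

Since the final consonant of *duk* is /k/ (velar/glottal), it takes -red.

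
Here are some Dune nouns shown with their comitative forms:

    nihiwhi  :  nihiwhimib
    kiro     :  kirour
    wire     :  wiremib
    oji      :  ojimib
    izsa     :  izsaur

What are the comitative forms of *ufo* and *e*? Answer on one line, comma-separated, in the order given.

ufour, emib

The alternation tracks the last vowel of the stem — -mib when the last vowel of the stem is a front vowel (*nihiwhi*, *wire*, *oji*); -ur when the last vowel of the stem is a back vowel (*kiro*, *izsa*).
The last vowel of *ufo* is /o/, which is a back vowel, so the suffix is -ur, giving *ufour*.
Since the last vowel of *e* is /e/ (a front vowel), it takes -mib, giving *emib*.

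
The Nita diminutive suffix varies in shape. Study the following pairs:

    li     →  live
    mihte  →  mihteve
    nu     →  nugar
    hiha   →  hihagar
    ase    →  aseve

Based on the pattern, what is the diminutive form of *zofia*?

zofiagar

Looking at the last vowel of each stem: -ve when the last vowel of the stem is a front vowel (*li*, *mihte*, *ase*); -gar when the last vowel of the stem is a back vowel (*nu*, *hiha*).
The last vowel of *zofia* is /a/, which is a back vowel, so the suffix is -gar, giving *zofiagar*.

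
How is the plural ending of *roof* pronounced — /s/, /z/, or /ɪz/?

The stem *roof* ends in a voiceless non-sibilant consonant.
The plural suffix surfaces as /ɪz/ after sibilants, /s/ after other voiceless consonants, and /z/ after other voiced sounds.
So the plural -s on *roof* is pronounced /s/.

/s/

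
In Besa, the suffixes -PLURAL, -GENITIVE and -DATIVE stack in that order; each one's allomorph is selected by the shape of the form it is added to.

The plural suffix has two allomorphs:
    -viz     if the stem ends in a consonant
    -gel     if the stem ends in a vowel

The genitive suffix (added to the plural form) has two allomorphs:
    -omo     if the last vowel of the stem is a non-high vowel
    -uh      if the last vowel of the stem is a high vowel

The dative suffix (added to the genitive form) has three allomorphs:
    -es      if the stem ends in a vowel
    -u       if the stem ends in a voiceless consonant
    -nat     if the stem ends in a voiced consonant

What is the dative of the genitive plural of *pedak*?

*pedak*: final sound = /k/, a consonant → -viz → *pedakviz*.
The plural form *pedakviz*: last vowel = /i/, a high vowel → -uh → *pedakvizuh*.
The genitive form *pedakvizuh* — final sound /h/ (a voiceless consonant) → -u → *pedakvizuhu*.

pedakvizuhu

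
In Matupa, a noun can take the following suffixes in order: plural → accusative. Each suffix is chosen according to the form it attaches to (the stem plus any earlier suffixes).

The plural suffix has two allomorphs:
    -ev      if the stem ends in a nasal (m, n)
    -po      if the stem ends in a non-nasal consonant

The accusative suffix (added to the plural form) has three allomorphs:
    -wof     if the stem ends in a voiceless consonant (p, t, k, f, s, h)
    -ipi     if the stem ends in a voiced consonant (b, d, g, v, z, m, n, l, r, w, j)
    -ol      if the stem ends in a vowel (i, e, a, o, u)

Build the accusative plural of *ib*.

ibpool

*ib*: final consonant = /b/, non-nasal → -po → *ibpo*.
The plural form *ibpo* — final sound /o/ (a vowel) → -ol → *ibpool*.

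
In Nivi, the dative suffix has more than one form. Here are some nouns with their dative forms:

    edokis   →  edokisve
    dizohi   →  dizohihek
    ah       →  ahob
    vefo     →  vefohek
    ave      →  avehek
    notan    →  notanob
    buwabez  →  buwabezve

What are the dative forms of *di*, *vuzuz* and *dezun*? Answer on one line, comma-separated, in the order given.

dihek, vuzuzve, dezunob

The pattern is sibilance of the final sound: -ve when the stem ends in a sibilant (*edokis*, *buwabez*); -ob when the stem ends in a non-sibilant consonant (*ah*, *notan*); -hek when the stem ends in a vowel (*dizohi*, *vefo*, *ave*).
*di*: final sound = /i/, a vowel → -hek → *dihek*.
*vuzuz* — final sound /z/ (a sibilant) → -ve → *vuzuzve*.
*dezun*: final sound = /n/, a non-sibilant consonant → -ob → *dezunob*.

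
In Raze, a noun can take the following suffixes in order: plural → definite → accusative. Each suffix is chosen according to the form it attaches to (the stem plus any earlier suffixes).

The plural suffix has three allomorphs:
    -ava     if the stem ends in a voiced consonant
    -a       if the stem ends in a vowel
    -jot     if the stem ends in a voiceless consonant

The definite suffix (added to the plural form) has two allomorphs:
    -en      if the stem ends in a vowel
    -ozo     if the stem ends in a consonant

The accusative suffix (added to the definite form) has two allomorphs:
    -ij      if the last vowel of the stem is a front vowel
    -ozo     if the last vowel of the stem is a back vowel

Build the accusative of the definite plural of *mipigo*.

*mipigo* — final sound /o/ (a vowel) → -a → *mipigoa*.
Since the final sound of the plural form *mipigoa* is /a/ (a vowel), it takes -en, giving *mipigoaen*.
The last vowel of the definite form *mipigoaen* is /e/, which is a front vowel, so the accusative suffix is -ij, giving *mipigoaenij*.

mipigoaenij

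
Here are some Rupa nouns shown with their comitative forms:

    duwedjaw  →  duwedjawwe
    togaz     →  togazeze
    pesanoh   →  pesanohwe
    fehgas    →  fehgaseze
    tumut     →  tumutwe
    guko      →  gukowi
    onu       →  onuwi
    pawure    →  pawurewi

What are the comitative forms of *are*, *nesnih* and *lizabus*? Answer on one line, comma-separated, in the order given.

The alternation tracks the final sound of the stem — -eze when the stem ends in a sibilant (*togaz*, *fehgas*); -we when the stem ends in a non-sibilant consonant (*duwedjaw*, *pesanoh*, *tumut*); -wi when the stem ends in a vowel (*guko*, *onu*, *pawure*).
*are*: final sound = /e/, a vowel → -wi → *arewi*.
The final sound of *nesnih* is /h/, which is a non-sibilant consonant, so the suffix is -we, giving *nesnihwe*.
The final sound of *lizabus* is /s/, which is a sibilant, so the suffix is -eze, giving *lizabuseze*.

arewi, nesnihwe, lizabuseze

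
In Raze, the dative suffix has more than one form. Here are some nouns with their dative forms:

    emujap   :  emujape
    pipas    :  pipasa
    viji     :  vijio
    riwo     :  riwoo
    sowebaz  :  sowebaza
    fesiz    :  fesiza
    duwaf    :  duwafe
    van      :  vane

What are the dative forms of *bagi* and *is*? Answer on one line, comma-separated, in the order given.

bagio, isa

Looking at the final sound of each stem: -a when the stem ends in a sibilant (*pipas*, *sowebaz*, *fesiz*); -e when the stem ends in a non-sibilant consonant (*emujap*, *duwaf*, *van*); -o when the stem ends in a vowel (*viji*, *riwo*).
*bagi*: final sound = /i/, a vowel → -o → *bagio*.
The final sound of *is* is /s/, which is a sibilant, so the suffix is -a, giving *isa*.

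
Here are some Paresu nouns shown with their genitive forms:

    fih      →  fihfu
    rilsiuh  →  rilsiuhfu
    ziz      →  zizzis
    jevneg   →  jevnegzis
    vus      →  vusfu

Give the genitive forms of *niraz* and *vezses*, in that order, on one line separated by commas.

The suffix is conditioned by the final consonant: -fu when the stem ends in a voiceless consonant (*fih*, *rilsiuh*, *vus*); -zis when the stem ends in a voiced consonant (*ziz*, *jevneg*).
The final consonant of *niraz* is /z/, which is voiced, so the suffix is -zis, giving *nirazzis*.
Since the final consonant of *vezses* is /s/ (voiceless), it takes -fu, giving *vezsesfu*.

nirazzis, vezsesfu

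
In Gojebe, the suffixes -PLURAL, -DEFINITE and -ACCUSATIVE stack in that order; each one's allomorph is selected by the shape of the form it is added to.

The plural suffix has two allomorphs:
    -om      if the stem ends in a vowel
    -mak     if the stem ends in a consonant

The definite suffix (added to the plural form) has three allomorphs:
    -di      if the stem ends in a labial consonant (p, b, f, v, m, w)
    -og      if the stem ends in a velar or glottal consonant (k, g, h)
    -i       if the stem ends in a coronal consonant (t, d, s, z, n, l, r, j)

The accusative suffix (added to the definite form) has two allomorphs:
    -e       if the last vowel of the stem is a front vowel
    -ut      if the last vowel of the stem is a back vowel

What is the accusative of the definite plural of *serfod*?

*serfod*: final sound = /d/, a consonant → -mak → *serfodmak*.
The plural form *serfodmak*: final consonant = /k/, velar/glottal → -og → *serfodmakog*.
The definite form *serfodmakog*: last vowel = /o/, a back vowel → -ut → *serfodmakogut*.

serfodmakogut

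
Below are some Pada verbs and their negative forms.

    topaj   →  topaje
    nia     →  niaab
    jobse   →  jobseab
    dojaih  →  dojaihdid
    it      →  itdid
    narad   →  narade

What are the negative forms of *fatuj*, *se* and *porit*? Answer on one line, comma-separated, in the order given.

The pattern is voicing of the final sound: -did when the stem ends in a voiceless consonant (*dojaih*, *it*); -e when the stem ends in a voiced consonant (*topaj*, *narad*); -ab when the stem ends in a vowel (*nia*, *jobse*).
The final sound of *fatuj* is /j/, which is a voiced consonant, so the suffix is -e, giving *fatuje*.
The final sound of *se* is /e/, which is a vowel, so the suffix is -ab, giving *seab*.
Since the final sound of *porit* is /t/ (a voiceless consonant), it takes -did, giving *poritdid*.

fatuje, seab, poritdid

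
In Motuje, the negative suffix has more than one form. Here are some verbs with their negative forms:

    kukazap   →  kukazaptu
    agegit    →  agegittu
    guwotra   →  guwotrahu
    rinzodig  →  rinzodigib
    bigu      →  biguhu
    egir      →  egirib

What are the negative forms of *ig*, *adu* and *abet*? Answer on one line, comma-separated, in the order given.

The alternation tracks the final sound of the stem — -tu when the stem ends in a voiceless consonant (*kukazap*, *agegit*); -ib when the stem ends in a voiced consonant (*rinzodig*, *egir*); -hu when the stem ends in a vowel (*guwotra*, *bigu*).
*ig*: final sound = /g/, a voiced consonant → -ib → *igib*.
*adu* — final sound /u/ (a vowel) → -hu → *aduhu*.
*abet* — final sound /t/ (a voiceless consonant) → -tu → *abettu*.

igib, aduhu, abettu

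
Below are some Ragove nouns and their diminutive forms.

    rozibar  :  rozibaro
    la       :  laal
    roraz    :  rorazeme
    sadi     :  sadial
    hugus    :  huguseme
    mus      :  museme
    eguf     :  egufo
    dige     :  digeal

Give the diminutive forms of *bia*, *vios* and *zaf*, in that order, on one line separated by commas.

The pattern is sibilance of the final sound: -eme when the stem ends in a sibilant (*roraz*, *hugus*, *mus*); -o when the stem ends in a non-sibilant consonant (*rozibar*, *eguf*); -al when the stem ends in a vowel (*la*, *sadi*, *dige*).
Since the final sound of *bia* is /a/ (a vowel), it takes -al, giving *biaal*.
The final sound of *vios* is /s/, which is a sibilant, so the suffix is -eme, giving *vioseme*.
The final sound of *zaf* is /f/, which is a non-sibilant consonant, so the suffix is -o, giving *zafo*.

biaal, vioseme, zafo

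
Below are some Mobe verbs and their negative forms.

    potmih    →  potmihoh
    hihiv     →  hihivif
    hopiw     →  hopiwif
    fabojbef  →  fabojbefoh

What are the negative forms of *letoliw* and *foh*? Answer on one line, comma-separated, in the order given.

Looking at the final consonant of each stem: -oh when the stem ends in a voiceless consonant (*potmih*, *fabojbef*); -if when the stem ends in a voiced consonant (*hihiv*, *hopiw*).
Since the final consonant of *letoliw* is /w/ (voiced), it takes -if, giving *letoliwif*.
*foh*: final consonant = /h/, voiceless → -oh → *fohoh*.

letoliwif, fohoh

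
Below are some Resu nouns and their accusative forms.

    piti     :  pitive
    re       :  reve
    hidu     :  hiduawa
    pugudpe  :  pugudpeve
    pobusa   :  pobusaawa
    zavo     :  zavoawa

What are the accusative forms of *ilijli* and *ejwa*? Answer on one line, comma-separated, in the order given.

ilijlive, ejwaawa

The pattern is front/back vowel harmony: -ve when the last vowel of the stem is a front vowel (*piti*, *re*, *pugudpe*); -awa when the last vowel of the stem is a back vowel (*hidu*, *pobusa*, *zavo*).
*ilijli*: last vowel = /i/, a front vowel → -ve → *ilijlive*.
*ejwa* — last vowel /a/ (a back vowel) → -awa → *ejwaawa*.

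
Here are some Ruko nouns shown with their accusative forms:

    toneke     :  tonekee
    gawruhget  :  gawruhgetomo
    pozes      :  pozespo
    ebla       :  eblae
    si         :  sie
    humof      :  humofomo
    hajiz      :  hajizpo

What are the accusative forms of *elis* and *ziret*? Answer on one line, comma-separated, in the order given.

The alternation tracks the final sound of the stem — -po when the stem ends in a sibilant (*pozes*, *hajiz*); -omo when the stem ends in a non-sibilant consonant (*gawruhget*, *humof*); -e when the stem ends in a vowel (*toneke*, *ebla*, *si*).
*elis* — final sound /s/ (a sibilant) → -po → *elispo*.
The final sound of *ziret* is /t/, which is a non-sibilant consonant, so the suffix is -omo, giving *ziretomo*.

elispo, ziretomo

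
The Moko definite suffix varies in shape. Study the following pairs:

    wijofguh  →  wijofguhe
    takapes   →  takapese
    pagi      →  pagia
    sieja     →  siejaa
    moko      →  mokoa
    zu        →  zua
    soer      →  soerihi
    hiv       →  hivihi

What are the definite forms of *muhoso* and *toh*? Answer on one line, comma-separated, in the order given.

muhosoa, tohe

The pattern is voicing of the final sound: -e when the stem ends in a voiceless consonant (*wijofguh*, *takapes*); -ihi when the stem ends in a voiced consonant (*soer*, *hiv*); -a when the stem ends in a vowel (*pagi*, *sieja*, *moko*, *zu*).
*muhoso*: final sound = /o/, a vowel → -a → *muhosoa*.
Since the final sound of *toh* is /h/ (a voiceless consonant), it takes -e, giving *tohe*.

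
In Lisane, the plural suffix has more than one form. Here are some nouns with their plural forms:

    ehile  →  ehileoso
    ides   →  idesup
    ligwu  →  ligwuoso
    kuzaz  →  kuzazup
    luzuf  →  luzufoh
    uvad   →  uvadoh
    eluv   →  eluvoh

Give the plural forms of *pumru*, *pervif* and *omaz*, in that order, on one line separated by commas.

pumruoso, pervifoh, omazup

The suffix is conditioned by the final sound: -up when the stem ends in a sibilant (*ides*, *kuzaz*); -oh when the stem ends in a non-sibilant consonant (*luzuf*, *uvad*, *eluv*); -oso when the stem ends in a vowel (*ehile*, *ligwu*).
Since the final sound of *pumru* is /u/ (a vowel), it takes -oso, giving *pumruoso*.
*pervif* — final sound /f/ (a non-sibilant consonant) → -oh → *pervifoh*.
*omaz* — final sound /z/ (a sibilant) → -up → *omazup*.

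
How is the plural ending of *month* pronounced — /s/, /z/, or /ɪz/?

/s/

The stem *month* ends in a voiceless non-sibilant consonant.
The plural suffix surfaces as /ɪz/ after sibilants, /s/ after other voiceless consonants, and /z/ after other voiced sounds.
So the plural -s on *month* is pronounced /s/.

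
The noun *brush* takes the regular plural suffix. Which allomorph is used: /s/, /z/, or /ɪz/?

/ɪz/

The stem *brush* ends in a sibilant (/s, z, ʃ, ʒ, tʃ, dʒ/).
The plural suffix surfaces as /ɪz/ after sibilants, /s/ after other voiceless consonants, and /z/ after other voiced sounds.
So the plural -s on *brush* is pronounced /ɪz/.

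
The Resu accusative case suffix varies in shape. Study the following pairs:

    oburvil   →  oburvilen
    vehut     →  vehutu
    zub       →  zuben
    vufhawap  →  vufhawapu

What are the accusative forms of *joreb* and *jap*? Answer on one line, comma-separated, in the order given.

The pattern is voicing of the final consonant: -u when the stem ends in a voiceless consonant (*vehut*, *vufhawap*); -en when the stem ends in a voiced consonant (*oburvil*, *zub*).
*joreb*: final consonant = /b/, voiced → -en → *joreben*.
*jap*: final consonant = /p/, voiceless → -u → *japu*.

joreben, japu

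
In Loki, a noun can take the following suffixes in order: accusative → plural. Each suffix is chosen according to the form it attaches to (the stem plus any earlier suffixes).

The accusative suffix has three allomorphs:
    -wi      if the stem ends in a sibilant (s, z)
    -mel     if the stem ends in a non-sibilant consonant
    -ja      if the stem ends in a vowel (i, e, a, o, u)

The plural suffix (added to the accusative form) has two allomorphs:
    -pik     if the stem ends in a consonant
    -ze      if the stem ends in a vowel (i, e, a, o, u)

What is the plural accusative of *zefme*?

zefmejaze

Since the final sound of *zefme* is /e/ (a vowel), it takes -ja, giving *zefmeja*.
The final sound of the accusative form *zefmeja* is /a/, which is a vowel, so the plural suffix is -ze, giving *zefmejaze*.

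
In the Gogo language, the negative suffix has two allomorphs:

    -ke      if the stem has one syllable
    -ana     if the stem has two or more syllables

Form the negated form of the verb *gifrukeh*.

gifrukehana

With 3 syllables, *gifrukeh* takes -ana → *gifrukehana*.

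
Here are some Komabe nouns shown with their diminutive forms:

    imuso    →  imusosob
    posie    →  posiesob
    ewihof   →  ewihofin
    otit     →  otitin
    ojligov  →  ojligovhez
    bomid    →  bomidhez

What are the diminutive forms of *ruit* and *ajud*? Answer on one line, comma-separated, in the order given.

ruitin, ajudhez

The suffix is conditioned by the final sound: -in when the stem ends in a voiceless consonant (*ewihof*, *otit*); -hez when the stem ends in a voiced consonant (*ojligov*, *bomid*); -sob when the stem ends in a vowel (*imuso*, *posie*).
Since the final sound of *ruit* is /t/ (a voiceless consonant), it takes -in, giving *ruitin*.
The final sound of *ajud* is /d/, which is a voiced consonant, so the suffix is -hez, giving *ajudhez*.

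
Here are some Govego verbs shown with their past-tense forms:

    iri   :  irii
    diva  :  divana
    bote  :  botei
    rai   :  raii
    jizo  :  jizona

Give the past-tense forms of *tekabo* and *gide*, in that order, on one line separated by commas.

Looking at the last vowel of each stem: -i when the last vowel of the stem is a front vowel (*iri*, *bote*, *rai*); -na when the last vowel of the stem is a back vowel (*diva*, *jizo*).
The last vowel of *tekabo* is /o/, which is a back vowel, so the suffix is -na, giving *tekabona*.
*gide*: last vowel = /e/, a front vowel → -i → *gidei*.

tekabona, gidei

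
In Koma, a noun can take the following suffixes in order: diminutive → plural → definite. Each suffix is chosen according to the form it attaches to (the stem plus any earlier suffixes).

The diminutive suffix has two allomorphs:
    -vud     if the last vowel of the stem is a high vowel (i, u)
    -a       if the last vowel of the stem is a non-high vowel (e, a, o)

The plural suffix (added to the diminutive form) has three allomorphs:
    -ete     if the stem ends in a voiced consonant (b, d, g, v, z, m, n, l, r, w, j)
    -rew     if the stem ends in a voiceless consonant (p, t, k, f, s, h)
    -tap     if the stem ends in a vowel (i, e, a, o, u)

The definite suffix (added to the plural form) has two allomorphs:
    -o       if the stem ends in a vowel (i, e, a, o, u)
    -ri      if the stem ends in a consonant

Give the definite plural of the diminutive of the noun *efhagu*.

*efhagu*: last vowel = /u/, a high vowel → -vud → *efhaguvud*.
Since the final sound of the diminutive form *efhaguvud* is /d/ (a voiced consonant), it takes -ete, giving *efhaguvudete*.
The plural form *efhaguvudete*: final sound = /e/, a vowel → -o → *efhaguvudeteo*.

efhaguvudeteo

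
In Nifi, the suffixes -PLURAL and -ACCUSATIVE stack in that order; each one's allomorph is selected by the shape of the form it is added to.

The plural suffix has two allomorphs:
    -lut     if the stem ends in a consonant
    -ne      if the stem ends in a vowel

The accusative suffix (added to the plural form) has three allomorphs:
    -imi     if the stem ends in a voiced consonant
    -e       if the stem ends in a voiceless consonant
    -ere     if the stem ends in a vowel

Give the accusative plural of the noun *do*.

*do* — final sound /o/ (a vowel) → -ne → *done*.
The plural form *done*: final sound = /e/, a vowel → -ere → *doneere*.

doneere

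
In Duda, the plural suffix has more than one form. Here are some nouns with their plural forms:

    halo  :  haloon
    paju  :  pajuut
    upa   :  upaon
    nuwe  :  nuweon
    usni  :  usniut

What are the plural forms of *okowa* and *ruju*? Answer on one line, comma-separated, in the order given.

okowaon, rujuut

The pattern is height harmony: -ut when the last vowel of the stem is a high vowel (*paju*, *usni*); -on when the last vowel of the stem is a non-high vowel (*halo*, *upa*, *nuwe*).
*okowa*: last vowel = /a/, a non-high vowel → -on → *okowaon*.
*ruju* — last vowel /u/ (a high vowel) → -ut → *rujuut*.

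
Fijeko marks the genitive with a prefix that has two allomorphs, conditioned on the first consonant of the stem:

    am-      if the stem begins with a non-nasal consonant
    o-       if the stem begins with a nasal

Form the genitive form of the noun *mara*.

omara

*mara* — first consonant /m/ (a nasal) → o- → *omara*.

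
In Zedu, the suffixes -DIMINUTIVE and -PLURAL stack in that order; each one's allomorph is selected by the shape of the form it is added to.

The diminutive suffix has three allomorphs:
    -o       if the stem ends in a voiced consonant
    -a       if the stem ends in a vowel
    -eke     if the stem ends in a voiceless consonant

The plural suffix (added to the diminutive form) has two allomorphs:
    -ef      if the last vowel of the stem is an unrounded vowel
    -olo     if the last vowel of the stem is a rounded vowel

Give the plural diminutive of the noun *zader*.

*zader*: final sound = /r/, a voiced consonant → -o → *zadero*.
The last vowel of the diminutive form *zadero* is /o/, which is a rounded vowel, so the plural suffix is -olo, giving *zaderoolo*.

zaderoolo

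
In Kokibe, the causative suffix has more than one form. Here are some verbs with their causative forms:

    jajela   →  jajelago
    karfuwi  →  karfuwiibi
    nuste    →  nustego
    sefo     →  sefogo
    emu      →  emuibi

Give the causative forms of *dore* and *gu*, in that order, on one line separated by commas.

dorego, guibi

Looking at the last vowel of each stem: -ibi when the last vowel of the stem is a high vowel (*karfuwi*, *emu*); -go when the last vowel of the stem is a non-high vowel (*jajela*, *nuste*, *sefo*).
Since the last vowel of *dore* is /e/ (a non-high vowel), it takes -go, giving *dorego*.
*gu*: last vowel = /u/, a high vowel → -ibi → *guibi*.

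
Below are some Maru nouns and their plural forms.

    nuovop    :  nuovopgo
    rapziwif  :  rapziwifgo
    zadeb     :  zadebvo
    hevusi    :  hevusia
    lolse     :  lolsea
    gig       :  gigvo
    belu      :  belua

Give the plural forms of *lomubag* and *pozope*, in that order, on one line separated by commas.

lomubagvo, pozopea

The pattern is voicing of the final sound: -go when the stem ends in a voiceless consonant (*nuovop*, *rapziwif*); -vo when the stem ends in a voiced consonant (*zadeb*, *gig*); -a when the stem ends in a vowel (*hevusi*, *lolse*, *belu*).
*lomubag* — final sound /g/ (a voiced consonant) → -vo → *lomubagvo*.
*pozope*: final sound = /e/, a vowel → -a → *pozopea*.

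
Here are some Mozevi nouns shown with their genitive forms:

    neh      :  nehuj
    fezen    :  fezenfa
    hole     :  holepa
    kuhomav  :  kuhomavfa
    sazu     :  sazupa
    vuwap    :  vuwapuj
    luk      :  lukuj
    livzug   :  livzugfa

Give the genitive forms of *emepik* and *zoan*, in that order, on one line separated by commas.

Looking at the final sound of each stem: -uj when the stem ends in a voiceless consonant (*neh*, *vuwap*, *luk*); -fa when the stem ends in a voiced consonant (*fezen*, *kuhomav*, *livzug*); -pa when the stem ends in a vowel (*hole*, *sazu*).
*emepik*: final sound = /k/, a voiceless consonant → -uj → *emepikuj*.
The final sound of *zoan* is /n/, which is a voiced consonant, so the suffix is -fa, giving *zoanfa*.

emepikuj, zoanfa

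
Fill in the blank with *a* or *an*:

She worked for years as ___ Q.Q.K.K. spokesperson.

a

The indefinite article is chosen by the initial *sound* of the following word, not its spelling.
The initialism *Q.Q.K.K.* is read letter by letter; the first letter, Q, is pronounced /kjuː/, which begins with a consonant sound.
So the article is *a*: She worked for years as a Q.Q.K.K. spokesperson.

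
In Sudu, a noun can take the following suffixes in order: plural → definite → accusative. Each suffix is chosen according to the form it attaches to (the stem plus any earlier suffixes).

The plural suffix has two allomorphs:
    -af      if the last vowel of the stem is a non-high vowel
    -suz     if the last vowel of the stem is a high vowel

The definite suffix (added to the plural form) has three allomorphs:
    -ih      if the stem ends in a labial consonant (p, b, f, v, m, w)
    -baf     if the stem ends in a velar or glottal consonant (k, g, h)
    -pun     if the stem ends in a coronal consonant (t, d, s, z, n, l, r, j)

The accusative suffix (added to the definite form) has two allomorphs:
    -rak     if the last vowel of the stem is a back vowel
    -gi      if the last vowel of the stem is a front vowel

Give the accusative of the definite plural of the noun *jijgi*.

The last vowel of *jijgi* is /i/, which is a high vowel, so the plural suffix is -suz, giving *jijgisuz*.
Since the final consonant of the plural form *jijgisuz* is /z/ (coronal), it takes -pun, giving *jijgisuzpun*.
The last vowel of the definite form *jijgisuzpun* is /u/, which is a back vowel, so the accusative suffix is -rak, giving *jijgisuzpunrak*.

jijgisuzpunrak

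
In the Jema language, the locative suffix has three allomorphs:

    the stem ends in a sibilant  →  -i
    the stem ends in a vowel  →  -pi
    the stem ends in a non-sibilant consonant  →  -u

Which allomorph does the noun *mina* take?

-pi

Since the final sound of *mina* is /a/ (a vowel), it takes -pi.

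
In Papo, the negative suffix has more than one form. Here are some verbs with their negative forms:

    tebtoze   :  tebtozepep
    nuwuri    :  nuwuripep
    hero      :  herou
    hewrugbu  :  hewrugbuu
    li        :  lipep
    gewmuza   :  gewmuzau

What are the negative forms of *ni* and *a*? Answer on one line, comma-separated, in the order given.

The suffix is conditioned by the last vowel: -pep when the last vowel of the stem is a front vowel (*tebtoze*, *nuwuri*, *li*); -u when the last vowel of the stem is a back vowel (*hero*, *hewrugbu*, *gewmuza*).
*ni* — last vowel /i/ (a front vowel) → -pep → *nipep*.
Since the last vowel of *a* is /a/ (a back vowel), it takes -u, giving *au*.

nipep, au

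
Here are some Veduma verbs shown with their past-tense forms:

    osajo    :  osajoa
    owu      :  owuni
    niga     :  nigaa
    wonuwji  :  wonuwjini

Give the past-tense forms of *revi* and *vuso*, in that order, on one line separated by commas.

The alternation tracks the last vowel of the stem — -ni when the last vowel of the stem is a high vowel (*owu*, *wonuwji*); -a when the last vowel of the stem is a non-high vowel (*osajo*, *niga*).
*revi*: last vowel = /i/, a high vowel → -ni → *revini*.
The last vowel of *vuso* is /o/, which is a non-high vowel, so the suffix is -a, giving *vusoa*.

revini, vusoa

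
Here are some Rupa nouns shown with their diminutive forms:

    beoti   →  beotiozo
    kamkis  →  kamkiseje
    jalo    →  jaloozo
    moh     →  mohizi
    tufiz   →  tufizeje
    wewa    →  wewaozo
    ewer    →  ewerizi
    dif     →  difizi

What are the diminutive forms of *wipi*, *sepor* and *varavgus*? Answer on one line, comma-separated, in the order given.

The suffix is conditioned by the final sound: -eje when the stem ends in a sibilant (*kamkis*, *tufiz*); -izi when the stem ends in a non-sibilant consonant (*moh*, *ewer*, *dif*); -ozo when the stem ends in a vowel (*beoti*, *jalo*, *wewa*).
*wipi*: final sound = /i/, a vowel → -ozo → *wipiozo*.
*sepor*: final sound = /r/, a non-sibilant consonant → -izi → *seporizi*.
The final sound of *varavgus* is /s/, which is a sibilant, so the suffix is -eje, giving *varavguseje*.

wipiozo, seporizi, varavguseje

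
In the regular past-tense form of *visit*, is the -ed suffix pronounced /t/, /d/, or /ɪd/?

The stem *visit* ends in /t/ or /d/.
The -ed suffix is realized as /ɪd/ after /t, d/; as /t/ after other voiceless consonants; and as /d/ after other voiced sounds.
So -ed on *visit* is pronounced /ɪd/.

/ɪd/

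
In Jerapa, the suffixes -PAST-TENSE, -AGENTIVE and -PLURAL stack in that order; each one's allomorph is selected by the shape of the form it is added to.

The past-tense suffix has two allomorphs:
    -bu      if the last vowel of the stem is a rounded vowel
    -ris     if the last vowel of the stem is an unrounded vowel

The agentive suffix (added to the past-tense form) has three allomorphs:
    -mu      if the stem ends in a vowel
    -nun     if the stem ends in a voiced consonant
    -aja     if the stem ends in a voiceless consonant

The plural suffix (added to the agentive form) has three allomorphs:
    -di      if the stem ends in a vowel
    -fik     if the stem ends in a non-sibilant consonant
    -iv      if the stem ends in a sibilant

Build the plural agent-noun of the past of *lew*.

lewrisajadi

*lew* — last vowel /e/ (an unrounded vowel) → -ris → *lewris*.
The past-tense form *lewris* — final sound /s/ (a voiceless consonant) → -aja → *lewrisaja*.
The agentive form *lewrisaja* — final sound /a/ (a vowel) → -di → *lewrisajadi*.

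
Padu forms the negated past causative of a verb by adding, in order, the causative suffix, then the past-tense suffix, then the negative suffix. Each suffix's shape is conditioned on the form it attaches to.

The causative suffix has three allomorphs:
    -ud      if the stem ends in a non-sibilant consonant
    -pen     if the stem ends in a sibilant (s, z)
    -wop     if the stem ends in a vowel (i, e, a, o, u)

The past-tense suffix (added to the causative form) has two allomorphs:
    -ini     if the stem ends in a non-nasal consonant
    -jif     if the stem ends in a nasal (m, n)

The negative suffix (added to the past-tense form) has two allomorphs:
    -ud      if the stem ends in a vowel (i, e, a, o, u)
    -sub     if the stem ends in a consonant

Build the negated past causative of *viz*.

vizpenjifsub

*viz*: final sound = /z/, a sibilant → -pen → *vizpen*.
The causative form *vizpen* — final consonant /n/ (a nasal) → -jif → *vizpenjif*.
The final sound of the past-tense form *vizpenjif* is /f/, which is a consonant, so the negative suffix is -sub, giving *vizpenjifsub*.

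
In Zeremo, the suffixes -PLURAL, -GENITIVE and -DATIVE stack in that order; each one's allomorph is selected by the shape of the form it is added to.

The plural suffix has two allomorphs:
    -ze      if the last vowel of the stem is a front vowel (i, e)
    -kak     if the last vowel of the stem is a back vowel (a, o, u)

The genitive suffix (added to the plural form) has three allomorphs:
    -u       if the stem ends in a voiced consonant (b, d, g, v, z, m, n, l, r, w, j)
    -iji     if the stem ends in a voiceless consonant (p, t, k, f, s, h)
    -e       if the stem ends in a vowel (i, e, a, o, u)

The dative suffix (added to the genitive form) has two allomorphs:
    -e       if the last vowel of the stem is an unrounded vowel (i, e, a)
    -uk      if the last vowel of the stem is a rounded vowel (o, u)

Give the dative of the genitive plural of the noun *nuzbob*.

nuzbobkakijie

Since the last vowel of *nuzbob* is /o/ (a back vowel), it takes -kak, giving *nuzbobkak*.
The plural form *nuzbobkak*: final sound = /k/, a voiceless consonant → -iji → *nuzbobkakiji*.
The genitive form *nuzbobkakiji*: last vowel = /i/, an unrounded vowel → -e → *nuzbobkakijie*.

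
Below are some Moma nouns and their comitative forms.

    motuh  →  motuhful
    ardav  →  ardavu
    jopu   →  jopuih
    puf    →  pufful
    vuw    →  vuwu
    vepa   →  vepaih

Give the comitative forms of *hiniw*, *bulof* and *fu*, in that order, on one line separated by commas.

Looking at the final sound of each stem: -ful when the stem ends in a voiceless consonant (*motuh*, *puf*); -u when the stem ends in a voiced consonant (*ardav*, *vuw*); -ih when the stem ends in a vowel (*jopu*, *vepa*).
The final sound of *hiniw* is /w/, which is a voiced consonant, so the suffix is -u, giving *hiniwu*.
Since the final sound of *bulof* is /f/ (a voiceless consonant), it takes -ful, giving *bulofful*.
*fu*: final sound = /u/, a vowel → -ih → *fuih*.

hiniwu, bulofful, fuih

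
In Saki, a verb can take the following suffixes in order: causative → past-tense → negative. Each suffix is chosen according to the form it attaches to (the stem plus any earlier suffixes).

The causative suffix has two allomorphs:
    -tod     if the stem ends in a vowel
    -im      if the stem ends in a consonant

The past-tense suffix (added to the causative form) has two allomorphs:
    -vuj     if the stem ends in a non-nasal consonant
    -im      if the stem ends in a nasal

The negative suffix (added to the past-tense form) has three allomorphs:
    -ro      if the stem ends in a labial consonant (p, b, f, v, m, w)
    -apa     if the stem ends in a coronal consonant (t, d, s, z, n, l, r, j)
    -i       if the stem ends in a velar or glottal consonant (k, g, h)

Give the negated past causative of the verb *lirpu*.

lirputodvujapa

*lirpu* — final sound /u/ (a vowel) → -tod → *lirputod*.
The final consonant of the causative form *lirputod* is /d/, which is non-nasal, so the past-tense suffix is -vuj, giving *lirputodvuj*.
Since the final consonant of the past-tense form *lirputodvuj* is /j/ (coronal), it takes -apa, giving *lirputodvujapa*.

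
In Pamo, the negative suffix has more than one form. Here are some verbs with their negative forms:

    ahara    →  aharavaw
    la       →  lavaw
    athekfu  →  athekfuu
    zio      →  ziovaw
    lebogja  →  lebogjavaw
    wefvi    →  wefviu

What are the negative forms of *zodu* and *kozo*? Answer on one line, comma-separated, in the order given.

The suffix is conditioned by the last vowel: -u when the last vowel of the stem is a high vowel (*athekfu*, *wefvi*); -vaw when the last vowel of the stem is a non-high vowel (*ahara*, *la*, *zio*, *lebogja*).
*zodu* — last vowel /u/ (a high vowel) → -u → *zoduu*.
The last vowel of *kozo* is /o/, which is a non-high vowel, so the suffix is -vaw, giving *kozovaw*.

zoduu, kozovaw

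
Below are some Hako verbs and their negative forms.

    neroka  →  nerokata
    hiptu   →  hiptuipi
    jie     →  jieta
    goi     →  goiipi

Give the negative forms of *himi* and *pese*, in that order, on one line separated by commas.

himiipi, peseta

Looking at the last vowel of each stem: -ipi when the last vowel of the stem is a high vowel (*hiptu*, *goi*); -ta when the last vowel of the stem is a non-high vowel (*neroka*, *jie*).
*himi*: last vowel = /i/, a high vowel → -ipi → *himiipi*.
The last vowel of *pese* is /e/, which is a non-high vowel, so the suffix is -ta, giving *peseta*.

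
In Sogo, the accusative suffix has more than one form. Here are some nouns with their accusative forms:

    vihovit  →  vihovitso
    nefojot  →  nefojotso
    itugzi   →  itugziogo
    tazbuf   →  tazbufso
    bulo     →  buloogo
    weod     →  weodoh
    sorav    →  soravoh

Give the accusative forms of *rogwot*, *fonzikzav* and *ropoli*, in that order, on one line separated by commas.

The alternation tracks the final sound of the stem — -so when the stem ends in a voiceless consonant (*vihovit*, *nefojot*, *tazbuf*); -oh when the stem ends in a voiced consonant (*weod*, *sorav*); -ogo when the stem ends in a vowel (*itugzi*, *bulo*).
*rogwot*: final sound = /t/, a voiceless consonant → -so → *rogwotso*.
Since the final sound of *fonzikzav* is /v/ (a voiced consonant), it takes -oh, giving *fonzikzavoh*.
*ropoli*: final sound = /i/, a vowel → -ogo → *ropoliogo*.

rogwotso, fonzikzavoh, ropoliogo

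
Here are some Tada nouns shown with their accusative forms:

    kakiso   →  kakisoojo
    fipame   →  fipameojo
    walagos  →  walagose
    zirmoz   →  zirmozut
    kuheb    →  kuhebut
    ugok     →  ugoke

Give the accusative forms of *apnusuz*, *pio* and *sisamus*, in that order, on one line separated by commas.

The suffix is conditioned by the final sound: -e when the stem ends in a voiceless consonant (*walagos*, *ugok*); -ut when the stem ends in a voiced consonant (*zirmoz*, *kuheb*); -ojo when the stem ends in a vowel (*kakiso*, *fipame*).
Since the final sound of *apnusuz* is /z/ (a voiced consonant), it takes -ut, giving *apnusuzut*.
*pio* — final sound /o/ (a vowel) → -ojo → *pioojo*.
Since the final sound of *sisamus* is /s/ (a voiceless consonant), it takes -e, giving *sisamuse*.

apnusuzut, pioojo, sisamuse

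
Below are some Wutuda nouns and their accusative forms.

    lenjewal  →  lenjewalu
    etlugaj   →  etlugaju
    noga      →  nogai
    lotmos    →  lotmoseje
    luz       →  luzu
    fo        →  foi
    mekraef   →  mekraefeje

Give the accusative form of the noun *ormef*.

Looking at the final sound of each stem: -eje when the stem ends in a voiceless consonant (*lotmos*, *mekraef*); -u when the stem ends in a voiced consonant (*lenjewal*, *etlugaj*, *luz*); -i when the stem ends in a vowel (*noga*, *fo*).
The final sound of *ormef* is /f/, which is a voiceless consonant, so the suffix is -eje, giving *ormefeje*.

ormefeje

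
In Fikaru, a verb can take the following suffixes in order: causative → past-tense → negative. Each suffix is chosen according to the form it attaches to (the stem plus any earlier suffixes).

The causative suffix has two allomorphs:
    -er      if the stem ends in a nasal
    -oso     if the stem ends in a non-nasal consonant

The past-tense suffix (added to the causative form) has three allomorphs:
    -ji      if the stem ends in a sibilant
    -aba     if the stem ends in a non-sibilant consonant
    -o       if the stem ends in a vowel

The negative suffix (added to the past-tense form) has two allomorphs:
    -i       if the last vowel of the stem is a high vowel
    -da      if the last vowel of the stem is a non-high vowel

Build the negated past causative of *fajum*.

*fajum*: final consonant = /m/, a nasal → -er → *fajumer*.
The final sound of the causative form *fajumer* is /r/, which is a non-sibilant consonant, so the past-tense suffix is -aba, giving *fajumeraba*.
The last vowel of the past-tense form *fajumeraba* is /a/, which is a non-high vowel, so the negative suffix is -da, giving *fajumerabada*.

fajumerabada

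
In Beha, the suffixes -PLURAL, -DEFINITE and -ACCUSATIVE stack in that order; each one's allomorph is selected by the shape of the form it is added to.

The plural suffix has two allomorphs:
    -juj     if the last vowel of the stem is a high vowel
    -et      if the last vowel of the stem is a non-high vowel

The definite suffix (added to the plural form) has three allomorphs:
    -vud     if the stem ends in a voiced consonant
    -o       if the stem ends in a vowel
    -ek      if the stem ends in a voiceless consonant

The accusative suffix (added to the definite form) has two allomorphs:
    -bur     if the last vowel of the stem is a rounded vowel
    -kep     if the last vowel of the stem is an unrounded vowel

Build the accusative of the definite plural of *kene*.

keneetekkep

Since the last vowel of *kene* is /e/ (a non-high vowel), it takes -et, giving *keneet*.
The plural form *keneet* — final sound /t/ (a voiceless consonant) → -ek → *keneetek*.
The definite form *keneetek* — last vowel /e/ (an unrounded vowel) → -kep → *keneetekkep*.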